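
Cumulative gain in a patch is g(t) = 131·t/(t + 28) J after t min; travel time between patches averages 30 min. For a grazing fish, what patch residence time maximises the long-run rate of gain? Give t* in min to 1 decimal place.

29.0 min

Maximise g(t)/(T+t): set derivative to zero → g'(t)(T+t) = g(t).
g'(t) = 131·28/(t + 28)². Setting 131·28/(t+28)² = 131t/[(t+28)(30+t)] gives 28(30+t) = t(t+28), so t² = 28×30 = 840.
t* = √840 = 28.98 min.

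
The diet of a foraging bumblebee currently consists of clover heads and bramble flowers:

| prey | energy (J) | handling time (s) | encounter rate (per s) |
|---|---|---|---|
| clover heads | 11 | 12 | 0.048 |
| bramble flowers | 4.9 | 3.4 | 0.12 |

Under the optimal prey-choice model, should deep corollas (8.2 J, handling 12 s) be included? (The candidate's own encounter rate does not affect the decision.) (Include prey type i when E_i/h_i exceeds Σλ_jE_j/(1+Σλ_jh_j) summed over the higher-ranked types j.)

On clover heads and bramble flowers alone, R = ΣλE/(1+Σλh) = 1.116/1.984 = 0.5625 J/s.
Profitability of deep corollas: 8.2/12 = 0.6833 J/s.
Since 0.6833 > R, including deep corollas increases the long-run rate.

Yes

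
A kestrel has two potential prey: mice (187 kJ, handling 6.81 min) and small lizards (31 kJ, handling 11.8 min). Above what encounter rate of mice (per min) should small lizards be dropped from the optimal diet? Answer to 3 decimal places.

0.016 per min

Drop small lizards once their profitability E₂/h₂ falls below the rate achievable on mice alone: E₂/h₂ = λE₁/(1 + λh₁).
Solve for λ: λE₁h₂ = E₂(1 + λh₁) → λ(E₁h₂ − E₂h₁) = E₂ → λ = E₂/(E₁h₂ − E₂h₁).
λ = 31/(187×11.8 − 31×6.81) = 31/1995 = 0.01554 per min.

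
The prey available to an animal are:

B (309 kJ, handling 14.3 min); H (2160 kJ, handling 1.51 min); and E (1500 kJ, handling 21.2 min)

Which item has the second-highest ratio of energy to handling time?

Profitability E/h (kJ/min): B = 309/14.3 = 21.6, H = 2160/1.51 = 1.43e+03, E = 1500/21.2 = 70.8.
Ranked: H > E > B.

E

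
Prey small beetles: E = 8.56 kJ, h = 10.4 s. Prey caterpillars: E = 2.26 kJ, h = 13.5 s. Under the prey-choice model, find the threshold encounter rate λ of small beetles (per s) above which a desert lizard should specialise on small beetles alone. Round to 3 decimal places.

The zero-one rule: include caterpillars iff E₂/h₂ > λE₁/(1+λh₁). Equality gives the switch point.
λE₁h₂ = E₂ + λE₂h₁ ⇒ λ = E₂/(E₁h₂ − E₂h₁) = 2.26/(115.6 − 23.5) = 0.02455 per s.

0.025 per s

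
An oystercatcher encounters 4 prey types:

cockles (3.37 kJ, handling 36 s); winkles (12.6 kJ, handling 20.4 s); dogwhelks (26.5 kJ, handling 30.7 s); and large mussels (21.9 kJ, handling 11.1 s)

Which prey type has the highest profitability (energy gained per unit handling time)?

In descending order of E/h:
large mussels: 21.9/11.1 = 1.97 kJ/s
dogwhelks: 26.5/30.7 = 0.863 kJ/s
winkles: 12.6/20.4 = 0.618 kJ/s
cockles: 3.37/36 = 0.0936 kJ/s

large mussels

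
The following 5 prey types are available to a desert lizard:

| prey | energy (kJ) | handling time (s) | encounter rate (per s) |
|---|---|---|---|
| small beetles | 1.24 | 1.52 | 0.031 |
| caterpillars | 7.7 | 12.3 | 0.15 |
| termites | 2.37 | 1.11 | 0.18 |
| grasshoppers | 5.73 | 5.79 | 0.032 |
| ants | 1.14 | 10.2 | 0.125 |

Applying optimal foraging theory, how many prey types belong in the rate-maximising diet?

Rank by E/h (kJ/s): termites 2.14, grasshoppers 0.99, small beetles 0.816, caterpillars 0.626, ants 0.112. Include each in turn until the next type's E/h falls below the running intake rate.
Rate on top 1: 0.3556. grasshoppers: 0.99 > 0.3556 → include.
Rate on top 2: 0.4404. small beetles: 0.816 > 0.4404 → include.
Rate on top 3: 0.4527. caterpillars: 0.626 > 0.4527 → include.
Rate on top 4: 0.5503. ants: 0.112 < 0.5503 → exclude; stop.
Optimal diet: termites, grasshoppers, small beetles, caterpillars — 4 of 5 types.

4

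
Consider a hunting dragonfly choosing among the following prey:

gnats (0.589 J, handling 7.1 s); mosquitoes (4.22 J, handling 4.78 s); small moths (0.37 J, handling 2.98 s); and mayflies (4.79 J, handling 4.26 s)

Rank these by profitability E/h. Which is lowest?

In descending order of E/h:
mayflies: 4.79/4.26 = 1.12 J/s
mosquitoes: 4.22/4.78 = 0.883 J/s
small moths: 0.37/2.98 = 0.124 J/s
gnats: 0.589/7.1 = 0.083 J/s

gnats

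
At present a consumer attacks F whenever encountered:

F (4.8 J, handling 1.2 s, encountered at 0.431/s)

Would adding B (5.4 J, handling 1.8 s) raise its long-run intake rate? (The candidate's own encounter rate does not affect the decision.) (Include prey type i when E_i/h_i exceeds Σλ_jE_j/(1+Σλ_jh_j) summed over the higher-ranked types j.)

On F alone, R = ΣλE/(1+Σλh) = 2.069/1.517 = 1.364 J/s.
B: E/h = 5.4/1.8 = 3 J/s.
Since 3 > R, including B increases the long-run rate.

Yes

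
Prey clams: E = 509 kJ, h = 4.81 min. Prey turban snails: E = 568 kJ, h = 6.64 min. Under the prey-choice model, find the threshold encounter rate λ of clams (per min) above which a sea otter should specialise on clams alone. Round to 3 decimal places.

0.877 per min

At the threshold, the rate on clams alone equals the profitability of turban snails: λ·509/(1 + λ·4.81) = 568/6.64 = 85.54.
Rearranging, λ(509 − 85.54×4.81) = 85.54, so λ = 85.54/97.54 = 0.877 per min.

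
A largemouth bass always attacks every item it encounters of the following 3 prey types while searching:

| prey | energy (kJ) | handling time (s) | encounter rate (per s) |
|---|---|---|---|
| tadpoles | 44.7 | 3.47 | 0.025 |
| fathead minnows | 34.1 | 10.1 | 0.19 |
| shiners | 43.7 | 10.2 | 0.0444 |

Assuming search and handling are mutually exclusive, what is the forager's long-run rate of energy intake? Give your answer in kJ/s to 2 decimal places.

2.76 kJ/s

Energy encountered per unit search time: 0.025×44.7 + 0.19×34.1 + 0.0444×43.7 = 9.537 kJ/s.
Handling time per unit search time: 0.025×3.47 + 0.19×10.1 + 0.0444×10.2 = 2.459.
Rate = 9.537/(1 + 2.459) = 2.757 kJ/s.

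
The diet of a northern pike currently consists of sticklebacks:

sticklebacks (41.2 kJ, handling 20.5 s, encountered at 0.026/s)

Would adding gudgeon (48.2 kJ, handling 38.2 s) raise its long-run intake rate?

Yes

Intake rate on the current diet: R = (0.026×41.2) / (1 + 0.026×20.5) = 1.071/1.533 = 0.6988 kJ/s.
gudgeon: E/h = 48.2/38.2 = 1.262 kJ/s.
1.262 > 0.6988, so adding gudgeon raises the average — include it.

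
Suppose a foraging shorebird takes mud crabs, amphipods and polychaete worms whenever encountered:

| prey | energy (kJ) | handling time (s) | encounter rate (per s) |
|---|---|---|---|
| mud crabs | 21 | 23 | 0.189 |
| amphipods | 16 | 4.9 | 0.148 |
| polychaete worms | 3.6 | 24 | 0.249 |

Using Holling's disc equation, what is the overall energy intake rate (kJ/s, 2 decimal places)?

Energy encountered per unit search time: 0.189×21 + 0.148×16 + 0.249×3.6 = 7.233 kJ/s.
Handling time per unit search time: 0.189×23 + 0.148×4.9 + 0.249×24 = 11.05.
Rate = 7.233/(1 + 11.05) = 0.6004 kJ/s.

0.60 kJ/s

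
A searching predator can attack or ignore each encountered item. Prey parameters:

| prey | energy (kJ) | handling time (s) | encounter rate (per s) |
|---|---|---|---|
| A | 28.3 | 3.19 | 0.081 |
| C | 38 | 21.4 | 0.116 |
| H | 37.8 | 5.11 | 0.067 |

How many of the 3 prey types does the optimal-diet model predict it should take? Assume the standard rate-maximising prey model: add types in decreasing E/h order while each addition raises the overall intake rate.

2

E/h in descending order: A 8.87, H 7.4, C 1.78 kJ/s. The optimal diet is the largest prefix of this list for which every included type satisfies E_i/h_i > R on the types above it.
Rate on top 1: 1.822. H: 7.4 > 1.822 → include.
Rate on top 2: 3.014. C: 1.78 < 3.014 → exclude; stop.
Optimal diet: A, H — 2 of 3 types.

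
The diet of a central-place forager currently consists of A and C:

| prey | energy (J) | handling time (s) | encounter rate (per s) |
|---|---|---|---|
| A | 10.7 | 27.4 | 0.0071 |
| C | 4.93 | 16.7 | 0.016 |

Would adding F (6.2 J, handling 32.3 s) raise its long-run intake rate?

Yes

Intake rate on the current diet: R = (0.0071×10.7 + 0.016×4.93) / (1 + 0.0071×27.4 + 0.016×16.7) = 0.1548/1.462 = 0.1059 J/s.
F: E/h = 6.2/32.3 = 0.192 J/s.
Since 0.192 > R, including F increases the long-run rate.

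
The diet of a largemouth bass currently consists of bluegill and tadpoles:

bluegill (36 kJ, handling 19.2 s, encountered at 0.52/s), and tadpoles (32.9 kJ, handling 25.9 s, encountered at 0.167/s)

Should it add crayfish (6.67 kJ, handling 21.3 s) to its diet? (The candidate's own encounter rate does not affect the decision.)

On bluegill and tadpoles alone, R = ΣλE/(1+Σλh) = 24.21/15.31 = 1.582 kJ/s.
Profitability of crayfish: 6.67/21.3 = 0.3131 kJ/s.
0.3131 < 1.582, so adding crayfish would lower the average — exclude it.

No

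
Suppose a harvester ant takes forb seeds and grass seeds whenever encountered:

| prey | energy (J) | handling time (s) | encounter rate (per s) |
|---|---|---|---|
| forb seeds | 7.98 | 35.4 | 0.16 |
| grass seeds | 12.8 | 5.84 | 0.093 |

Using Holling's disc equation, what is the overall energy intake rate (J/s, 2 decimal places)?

Energy encountered per unit search time: 0.16×7.98 + 0.093×12.8 = 2.467 J/s.
Handling time per unit search time: 0.16×35.4 + 0.093×5.84 = 6.207.
Rate = 2.467/(1 + 6.207) = 0.3423 J/s.

0.34 J/s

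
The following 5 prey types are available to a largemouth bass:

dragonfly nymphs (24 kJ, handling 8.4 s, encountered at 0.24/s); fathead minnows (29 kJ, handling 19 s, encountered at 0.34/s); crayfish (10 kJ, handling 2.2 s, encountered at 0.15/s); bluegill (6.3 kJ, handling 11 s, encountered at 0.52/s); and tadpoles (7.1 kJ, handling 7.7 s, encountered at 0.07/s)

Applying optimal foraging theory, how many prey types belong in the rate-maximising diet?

2

Rank by E/h (kJ/s): crayfish 4.55, dragonfly nymphs 2.86, fathead minnows 1.53, tadpoles 0.922, bluegill 0.573. Include each in turn until the next type's E/h falls below the running intake rate.
Rate on top 1: 1.128. dragonfly nymphs: 2.86 > 1.128 → include.
Rate on top 2: 2.17. fathead minnows: 1.53 < 2.17 → exclude; stop.
Optimal diet: crayfish, dragonfly nymphs — 2 of 5 types.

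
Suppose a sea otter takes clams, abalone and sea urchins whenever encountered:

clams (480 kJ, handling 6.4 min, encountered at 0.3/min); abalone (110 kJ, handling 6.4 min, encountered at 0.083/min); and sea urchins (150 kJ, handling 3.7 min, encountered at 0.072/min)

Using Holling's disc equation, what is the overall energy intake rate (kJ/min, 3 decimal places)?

44.096 kJ/min

Energy encountered per unit search time: 0.3×480 + 0.083×110 + 0.072×150 = 163.9 kJ/min.
Handling time per unit search time: 0.3×6.4 + 0.083×6.4 + 0.072×3.7 = 2.718.
Rate = 163.9/(1 + 2.718) = 44.1 kJ/min.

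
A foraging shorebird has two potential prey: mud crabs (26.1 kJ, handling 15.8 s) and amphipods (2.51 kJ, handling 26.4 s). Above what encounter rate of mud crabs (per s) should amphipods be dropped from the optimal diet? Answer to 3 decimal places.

The zero-one rule: include amphipods iff E₂/h₂ > λE₁/(1+λh₁). Equality gives the switch point.
λE₁h₂ = E₂ + λE₂h₁ ⇒ λ = E₂/(E₁h₂ − E₂h₁) = 2.51/(689 − 39.66) = 0.003865 per s.

0.004 per s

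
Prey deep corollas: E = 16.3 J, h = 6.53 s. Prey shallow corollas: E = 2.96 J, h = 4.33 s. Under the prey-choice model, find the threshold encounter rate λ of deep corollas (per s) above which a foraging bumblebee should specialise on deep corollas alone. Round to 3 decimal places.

0.058 per s

Drop shallow corollas once their profitability E₂/h₂ falls below the rate achievable on deep corollas alone: E₂/h₂ = λE₁/(1 + λh₁).
Solve for λ: λE₁h₂ = E₂(1 + λh₁) → λ(E₁h₂ − E₂h₁) = E₂ → λ = E₂/(E₁h₂ − E₂h₁).
λ = 2.96/(16.3×4.33 − 2.96×6.53) = 2.96/51.25 = 0.05776 per s.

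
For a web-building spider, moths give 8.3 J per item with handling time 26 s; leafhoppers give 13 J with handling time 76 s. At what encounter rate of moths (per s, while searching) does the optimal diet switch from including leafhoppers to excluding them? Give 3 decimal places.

Drop leafhoppers once their profitability E₂/h₂ falls below the rate achievable on moths alone: E₂/h₂ = λE₁/(1 + λh₁).
Solve for λ: λE₁h₂ = E₂(1 + λh₁) → λ(E₁h₂ − E₂h₁) = E₂ → λ = E₂/(E₁h₂ − E₂h₁).
λ = 13/(8.3×76 − 13×26) = 13/292.8 = 0.0444 per s.

0.044 per s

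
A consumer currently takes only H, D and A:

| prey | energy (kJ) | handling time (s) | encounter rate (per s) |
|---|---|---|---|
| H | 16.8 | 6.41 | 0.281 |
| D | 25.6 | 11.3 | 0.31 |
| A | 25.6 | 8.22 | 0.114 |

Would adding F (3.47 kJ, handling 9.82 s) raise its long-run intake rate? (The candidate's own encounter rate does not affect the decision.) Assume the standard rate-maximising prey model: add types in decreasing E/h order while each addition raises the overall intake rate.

No

Intake rate on the current diet: R = (0.281×16.8 + 0.31×25.6 + 0.114×25.6) / (1 + 0.281×6.41 + 0.31×11.3 + 0.114×8.22) = 15.58/7.241 = 2.151 kJ/s.
Profitability of F: 3.47/9.82 = 0.3534 kJ/s.
Since 0.3534 < R, time spent handling F is better spent searching.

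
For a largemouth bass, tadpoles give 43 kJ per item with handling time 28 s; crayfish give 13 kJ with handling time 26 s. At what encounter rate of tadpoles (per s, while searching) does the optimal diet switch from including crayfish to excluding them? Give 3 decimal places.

0.017 per s

Drop crayfish once their profitability E₂/h₂ falls below the rate achievable on tadpoles alone: E₂/h₂ = λE₁/(1 + λh₁).
Solve for λ: λE₁h₂ = E₂(1 + λh₁) → λ(E₁h₂ − E₂h₁) = E₂ → λ = E₂/(E₁h₂ − E₂h₁).
λ = 13/(43×26 − 13×28) = 13/754 = 0.01724 per s.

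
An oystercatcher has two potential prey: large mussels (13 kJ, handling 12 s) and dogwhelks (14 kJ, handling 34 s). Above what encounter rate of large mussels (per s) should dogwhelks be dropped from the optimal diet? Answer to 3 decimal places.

The zero-one rule: include dogwhelks iff E₂/h₂ > λE₁/(1+λh₁). Equality gives the switch point.
λE₁h₂ = E₂ + λE₂h₁ ⇒ λ = E₂/(E₁h₂ − E₂h₁) = 14/(442 − 168) = 0.05109 per s.

0.051 per s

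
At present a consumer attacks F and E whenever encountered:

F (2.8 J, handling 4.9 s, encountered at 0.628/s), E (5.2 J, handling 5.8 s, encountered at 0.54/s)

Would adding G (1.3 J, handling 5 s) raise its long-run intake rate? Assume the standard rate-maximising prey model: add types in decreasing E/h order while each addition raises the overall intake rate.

Intake rate on the current diet: R = (0.628×2.8 + 0.54×5.2) / (1 + 0.628×4.9 + 0.54×5.8) = 4.566/7.209 = 0.6334 J/s.
G: E/h = 1.3/5 = 0.26 J/s.
0.26 < 0.6334, so adding G would lower the average — exclude it.

No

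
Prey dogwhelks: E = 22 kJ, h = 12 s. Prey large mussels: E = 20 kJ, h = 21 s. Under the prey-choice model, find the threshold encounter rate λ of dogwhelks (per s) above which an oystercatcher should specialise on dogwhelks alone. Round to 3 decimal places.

The zero-one rule: include large mussels iff E₂/h₂ > λE₁/(1+λh₁). Equality gives the switch point.
λE₁h₂ = E₂ + λE₂h₁ ⇒ λ = E₂/(E₁h₂ − E₂h₁) = 20/(462 − 240) = 0.09009 per s.

0.090 per s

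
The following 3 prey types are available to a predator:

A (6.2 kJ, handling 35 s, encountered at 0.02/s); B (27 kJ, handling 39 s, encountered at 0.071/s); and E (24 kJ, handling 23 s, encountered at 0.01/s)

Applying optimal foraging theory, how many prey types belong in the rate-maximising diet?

E/h in descending order: E 1.04, B 0.692, A 0.177 kJ/s. The optimal diet is the largest prefix of this list for which every included type satisfies E_i/h_i > R on the types above it.
Rate on top 1: 0.1951. B: 0.692 > 0.1951 → include.
Rate on top 2: 0.5394. A: 0.177 < 0.5394 → exclude; stop.
Optimal diet: E, B — 2 of 3 types.

2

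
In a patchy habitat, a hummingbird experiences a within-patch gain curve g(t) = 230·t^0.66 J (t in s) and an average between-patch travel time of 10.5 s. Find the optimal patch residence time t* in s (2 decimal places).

Optimal t* satisfies g'(t*) = g(t*)/(T + t*).
g'(t) = 0.66·230·t^-0.34. Setting 0.66·230·t^-0.34 = 230·t^0.66/(10.5+t) gives 0.66(10.5+t) = t, so 0.34·t = 0.66×10.5.
t* = 0.66×10.5/0.34 = 20.38 s.

20.38 s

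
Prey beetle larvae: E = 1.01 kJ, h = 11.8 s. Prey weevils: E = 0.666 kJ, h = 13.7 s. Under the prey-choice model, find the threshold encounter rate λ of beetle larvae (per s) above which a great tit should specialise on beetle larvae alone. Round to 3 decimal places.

The zero-one rule: include weevils iff E₂/h₂ > λE₁/(1+λh₁). Equality gives the switch point.
λE₁h₂ = E₂ + λE₂h₁ ⇒ λ = E₂/(E₁h₂ − E₂h₁) = 0.666/(13.84 − 7.859) = 0.1114 per s.

0.111 per s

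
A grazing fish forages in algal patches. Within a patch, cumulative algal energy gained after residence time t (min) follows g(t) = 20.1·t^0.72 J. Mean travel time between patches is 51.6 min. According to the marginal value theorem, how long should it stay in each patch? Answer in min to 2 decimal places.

Optimal t* satisfies g'(t*) = g(t*)/(T + t*).
g'(t) = 0.72·20.1·t^-0.28. Setting 0.72·20.1·t^-0.28 = 20.1·t^0.72/(51.6+t) gives 0.72(51.6+t) = t, so 0.28·t = 0.72×51.6.
t* = 0.72×51.6/0.28 = 132.7 min.

132.69 min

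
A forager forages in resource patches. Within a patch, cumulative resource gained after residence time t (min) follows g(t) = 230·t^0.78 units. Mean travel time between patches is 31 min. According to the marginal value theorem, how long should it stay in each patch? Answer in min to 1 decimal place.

109.9 min

By the marginal value theorem, leave when the instantaneous gain rate g'(t) equals the habitat-wide average g(t)/(T + t).
g'(t) = 0.78·230·t^-0.22. Setting 0.78·230·t^-0.22 = 230·t^0.78/(31+t) gives 0.78(31+t) = t, so 0.22·t = 0.78×31.
t* = 0.78×31/0.22 = 109.9 min.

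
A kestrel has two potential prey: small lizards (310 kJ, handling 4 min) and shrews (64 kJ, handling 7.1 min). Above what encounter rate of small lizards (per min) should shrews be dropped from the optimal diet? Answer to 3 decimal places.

0.033 per min

The zero-one rule: include shrews iff E₂/h₂ > λE₁/(1+λh₁). Equality gives the switch point.
λE₁h₂ = E₂ + λE₂h₁ ⇒ λ = E₂/(E₁h₂ − E₂h₁) = 64/(2201 − 256) = 0.0329 per min.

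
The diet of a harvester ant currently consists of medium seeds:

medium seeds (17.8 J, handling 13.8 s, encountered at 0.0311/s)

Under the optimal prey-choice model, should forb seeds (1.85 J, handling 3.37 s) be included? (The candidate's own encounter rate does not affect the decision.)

Yes

Intake rate on the current diet: R = (0.0311×17.8) / (1 + 0.0311×13.8) = 0.5536/1.429 = 0.3873 J/s.
forb seeds: E/h = 1.85/3.37 = 0.549 J/s.
0.549 > 0.3873, so adding forb seeds raises the average — include it.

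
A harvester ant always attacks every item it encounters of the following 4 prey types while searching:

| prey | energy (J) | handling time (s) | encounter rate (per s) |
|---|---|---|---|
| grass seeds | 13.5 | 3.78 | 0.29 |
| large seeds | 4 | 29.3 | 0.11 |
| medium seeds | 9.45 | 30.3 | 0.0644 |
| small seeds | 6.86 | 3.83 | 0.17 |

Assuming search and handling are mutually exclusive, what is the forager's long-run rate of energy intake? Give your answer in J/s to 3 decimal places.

R = (0.29×13.5 + 0.11×4 + 0.0644×9.45 + 0.17×6.86) / (1 + 0.29×3.78 + 0.11×29.3 + 0.0644×30.3 + 0.17×3.83) = 6.13/7.922 = 0.7738 J/s.

0.774 J/s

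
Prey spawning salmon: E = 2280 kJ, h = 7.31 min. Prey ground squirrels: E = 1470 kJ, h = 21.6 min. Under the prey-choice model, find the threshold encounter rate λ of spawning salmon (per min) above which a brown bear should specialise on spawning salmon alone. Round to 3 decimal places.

0.038 per min

Drop ground squirrels once their profitability E₂/h₂ falls below the rate achievable on spawning salmon alone: E₂/h₂ = λE₁/(1 + λh₁).
Solve for λ: λE₁h₂ = E₂(1 + λh₁) → λ(E₁h₂ − E₂h₁) = E₂ → λ = E₂/(E₁h₂ − E₂h₁).
λ = 1470/(2280×21.6 − 1470×7.31) = 1470/3.85e+04 = 0.03818 per min.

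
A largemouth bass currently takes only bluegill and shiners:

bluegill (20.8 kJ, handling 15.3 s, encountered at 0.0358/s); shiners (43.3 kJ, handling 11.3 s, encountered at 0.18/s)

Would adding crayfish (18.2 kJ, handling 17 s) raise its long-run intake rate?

No

On bluegill and shiners alone, R = ΣλE/(1+Σλh) = 8.539/3.582 = 2.384 kJ/s.
Profitability of crayfish: 18.2/17 = 1.071 kJ/s.
1.071 < 2.384, so adding crayfish would lower the average — exclude it.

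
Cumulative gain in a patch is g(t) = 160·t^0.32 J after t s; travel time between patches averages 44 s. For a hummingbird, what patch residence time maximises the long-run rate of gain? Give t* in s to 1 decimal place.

Optimal t* satisfies g'(t*) = g(t*)/(T + t*).
g'(t) = 0.32·160·t^-0.68. Setting 0.32·160·t^-0.68 = 160·t^0.32/(44+t) gives 0.32(44+t) = t, so 0.68·t = 0.32×44.
t* = 0.32×44/0.68 = 20.71 s.

20.7 s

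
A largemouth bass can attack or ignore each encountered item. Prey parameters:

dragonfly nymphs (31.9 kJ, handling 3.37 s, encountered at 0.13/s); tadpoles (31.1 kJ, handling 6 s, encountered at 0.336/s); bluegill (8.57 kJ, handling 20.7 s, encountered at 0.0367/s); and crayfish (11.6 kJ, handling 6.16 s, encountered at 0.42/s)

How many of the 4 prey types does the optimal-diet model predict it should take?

2

E/h in descending order: dragonfly nymphs 9.47, tadpoles 5.18, crayfish 1.88, bluegill 0.414 kJ/s. The optimal diet is the largest prefix of this list for which every included type satisfies E_i/h_i > R on the types above it.
Rate on top 1: 2.884. tadpoles: 5.18 > 2.884 → include.
Rate on top 2: 4.226. crayfish: 1.88 < 4.226 → exclude; stop.
Optimal diet: dragonfly nymphs, tadpoles — 2 of 4 types.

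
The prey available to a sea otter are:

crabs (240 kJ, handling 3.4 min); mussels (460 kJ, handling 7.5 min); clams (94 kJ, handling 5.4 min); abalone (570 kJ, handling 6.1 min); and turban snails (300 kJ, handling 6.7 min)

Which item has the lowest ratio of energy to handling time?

In descending order of E/h:
abalone: 570/6.1 = 93.4 kJ/min
crabs: 240/3.4 = 70.6 kJ/min
mussels: 460/7.5 = 61.3 kJ/min
turban snails: 300/6.7 = 44.8 kJ/min
clams: 94/5.4 = 17.4 kJ/min

clams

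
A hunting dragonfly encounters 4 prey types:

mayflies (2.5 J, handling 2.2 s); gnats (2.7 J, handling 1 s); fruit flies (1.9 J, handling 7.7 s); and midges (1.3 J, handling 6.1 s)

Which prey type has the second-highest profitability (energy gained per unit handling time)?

mayflies

Profitability E/h (J/s): mayflies = 2.5/2.2 = 1.14, gnats = 2.7/1 = 2.7, fruit flies = 1.9/7.7 = 0.247, midges = 1.3/6.1 = 0.213.
Ranked: gnats > mayflies > fruit flies > midges.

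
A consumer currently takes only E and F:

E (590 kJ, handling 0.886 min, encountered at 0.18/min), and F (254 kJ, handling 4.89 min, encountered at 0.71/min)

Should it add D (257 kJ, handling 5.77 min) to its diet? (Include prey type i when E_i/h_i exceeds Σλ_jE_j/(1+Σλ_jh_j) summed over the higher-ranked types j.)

On E and F alone, R = ΣλE/(1+Σλh) = 286.5/4.631 = 61.87 kJ/min.
D: E/h = 257/5.77 = 44.54 kJ/min.
44.54 < 61.87, so adding D would lower the average — exclude it.

No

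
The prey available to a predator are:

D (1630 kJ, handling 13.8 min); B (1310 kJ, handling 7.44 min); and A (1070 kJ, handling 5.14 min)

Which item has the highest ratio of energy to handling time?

A

In descending order of E/h:
A: 1070/5.14 = 208 kJ/min
B: 1310/7.44 = 176 kJ/min
D: 1630/13.8 = 118 kJ/min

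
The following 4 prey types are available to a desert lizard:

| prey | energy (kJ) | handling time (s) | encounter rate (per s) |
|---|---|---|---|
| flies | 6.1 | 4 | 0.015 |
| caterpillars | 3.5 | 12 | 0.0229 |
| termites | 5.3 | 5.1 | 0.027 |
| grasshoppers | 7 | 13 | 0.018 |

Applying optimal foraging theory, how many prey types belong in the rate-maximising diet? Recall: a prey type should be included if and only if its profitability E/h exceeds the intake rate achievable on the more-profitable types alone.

Rank by E/h (kJ/s): flies 1.52, termites 1.04, grasshoppers 0.538, caterpillars 0.292. Include each in turn until the next type's E/h falls below the running intake rate.
Rate on top 1: 0.08632. termites: 1.04 > 0.08632 → include.
Rate on top 2: 0.1959. grasshoppers: 0.538 > 0.1959 → include.
Rate on top 3: 0.2519. caterpillars: 0.292 > 0.2519 → include.
Optimal diet: flies, termites, grasshoppers, caterpillars — 4 of 4 types.

4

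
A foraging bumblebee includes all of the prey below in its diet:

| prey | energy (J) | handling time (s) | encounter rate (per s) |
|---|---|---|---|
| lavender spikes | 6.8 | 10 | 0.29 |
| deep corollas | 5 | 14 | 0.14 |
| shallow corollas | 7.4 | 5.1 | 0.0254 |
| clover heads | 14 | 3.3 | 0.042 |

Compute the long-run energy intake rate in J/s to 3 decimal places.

0.563 J/s

R = Σλ_iE_i / (1 + Σλ_ih_i)
Numerator: 0.29×6.8 + 0.14×5 + 0.0254×7.4 + 0.042×14 = 3.448
Denominator: 1 + 0.29×10 + 0.14×14 + 0.0254×5.1 + 0.042×3.3 = 6.128
R = 3.448/6.128 = 0.5626 J/s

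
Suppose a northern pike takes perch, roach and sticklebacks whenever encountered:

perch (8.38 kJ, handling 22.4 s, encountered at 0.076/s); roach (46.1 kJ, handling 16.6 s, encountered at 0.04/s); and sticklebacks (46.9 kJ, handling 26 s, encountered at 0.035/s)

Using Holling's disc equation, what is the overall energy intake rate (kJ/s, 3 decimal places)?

R = (0.076×8.38 + 0.04×46.1 + 0.035×46.9) / (1 + 0.076×22.4 + 0.04×16.6 + 0.035×26) = 4.122/4.276 = 0.964 kJ/s.

0.964 kJ/s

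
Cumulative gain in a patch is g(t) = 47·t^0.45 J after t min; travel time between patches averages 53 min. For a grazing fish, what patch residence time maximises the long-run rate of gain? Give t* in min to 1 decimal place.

Maximise g(t)/(T+t): set derivative to zero → g'(t)(T+t) = g(t).
g'(t) = 0.45·47·t^-0.55. Setting 0.45·47·t^-0.55 = 47·t^0.45/(53+t) gives 0.45(53+t) = t, so 0.55·t = 0.45×53.
t* = 0.45×53/0.55 = 43.36 min.

43.4 min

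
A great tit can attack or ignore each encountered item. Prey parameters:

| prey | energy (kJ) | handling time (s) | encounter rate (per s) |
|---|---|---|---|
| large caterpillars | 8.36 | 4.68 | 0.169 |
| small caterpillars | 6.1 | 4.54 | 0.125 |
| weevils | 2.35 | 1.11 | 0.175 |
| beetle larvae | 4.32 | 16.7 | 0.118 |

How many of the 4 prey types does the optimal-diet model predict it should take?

Rank by E/h (kJ/s): weevils 2.12, large caterpillars 1.79, small caterpillars 1.34, beetle larvae 0.259. Include each in turn until the next type's E/h falls below the running intake rate.
Rate on top 1: 0.3444. large caterpillars: 1.79 > 0.3444 → include.
Rate on top 2: 0.9189. small caterpillars: 1.34 > 0.9189 → include.
Rate on top 3: 1.013. beetle larvae: 0.259 < 1.013 → exclude; stop.
Optimal diet: weevils, large caterpillars, small caterpillars — 3 of 4 types.

3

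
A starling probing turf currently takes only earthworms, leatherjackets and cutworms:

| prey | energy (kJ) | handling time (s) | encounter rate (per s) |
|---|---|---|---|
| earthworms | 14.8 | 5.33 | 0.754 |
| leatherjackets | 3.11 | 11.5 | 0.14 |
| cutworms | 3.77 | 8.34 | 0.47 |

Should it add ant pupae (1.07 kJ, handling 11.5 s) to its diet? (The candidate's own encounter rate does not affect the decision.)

No

On earthworms, leatherjackets and cutworms alone, R = ΣλE/(1+Σλh) = 13.37/10.55 = 1.267 kJ/s.
ant pupae: E/h = 1.07/11.5 = 0.09304 kJ/s.
Since 0.09304 < R, time spent handling ant pupae is better spent searching.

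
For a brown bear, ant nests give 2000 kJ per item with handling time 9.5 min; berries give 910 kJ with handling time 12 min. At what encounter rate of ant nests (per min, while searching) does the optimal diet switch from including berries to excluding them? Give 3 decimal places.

0.059 per min

Drop berries once their profitability E₂/h₂ falls below the rate achievable on ant nests alone: E₂/h₂ = λE₁/(1 + λh₁).
Solve for λ: λE₁h₂ = E₂(1 + λh₁) → λ(E₁h₂ − E₂h₁) = E₂ → λ = E₂/(E₁h₂ − E₂h₁).
λ = 910/(2000×12 − 910×9.5) = 910/1.536e+04 = 0.05926 per min.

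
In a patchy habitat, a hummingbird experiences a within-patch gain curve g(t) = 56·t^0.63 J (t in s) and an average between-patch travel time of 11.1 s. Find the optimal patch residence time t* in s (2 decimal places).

Maximise g(t)/(T+t): set derivative to zero → g'(t)(T+t) = g(t).
g'(t) = 0.63·56·t^-0.37. Setting 0.63·56·t^-0.37 = 56·t^0.63/(11.1+t) gives 0.63(11.1+t) = t, so 0.37·t = 0.63×11.1.
t* = 0.63×11.1/0.37 = 18.9 s.

18.90 s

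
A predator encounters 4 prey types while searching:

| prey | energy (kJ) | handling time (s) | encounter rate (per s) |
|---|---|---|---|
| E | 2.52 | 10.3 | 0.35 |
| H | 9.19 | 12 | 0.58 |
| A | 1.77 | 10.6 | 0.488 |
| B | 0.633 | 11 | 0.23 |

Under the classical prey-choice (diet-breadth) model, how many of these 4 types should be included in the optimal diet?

E/h in descending order: H 0.766, E 0.245, A 0.167, B 0.0575 kJ/s. The optimal diet is the largest prefix of this list for which every included type satisfies E_i/h_i > R on the types above it.
Rate on top 1: 0.6696. E: 0.245 < 0.6696 → exclude; stop.
Optimal diet: H — 1 of 4 types.

1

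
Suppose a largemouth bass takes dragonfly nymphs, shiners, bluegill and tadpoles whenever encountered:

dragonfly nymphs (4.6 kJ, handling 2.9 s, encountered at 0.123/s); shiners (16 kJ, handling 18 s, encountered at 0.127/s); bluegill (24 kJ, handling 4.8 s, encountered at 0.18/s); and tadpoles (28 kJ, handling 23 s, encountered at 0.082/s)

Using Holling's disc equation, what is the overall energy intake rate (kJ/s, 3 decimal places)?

Energy encountered per unit search time: 0.123×4.6 + 0.127×16 + 0.18×24 + 0.082×28 = 9.214 kJ/s.
Handling time per unit search time: 0.123×2.9 + 0.127×18 + 0.18×4.8 + 0.082×23 = 5.393.
Rate = 9.214/(1 + 5.393) = 1.441 kJ/s.

1.441 kJ/s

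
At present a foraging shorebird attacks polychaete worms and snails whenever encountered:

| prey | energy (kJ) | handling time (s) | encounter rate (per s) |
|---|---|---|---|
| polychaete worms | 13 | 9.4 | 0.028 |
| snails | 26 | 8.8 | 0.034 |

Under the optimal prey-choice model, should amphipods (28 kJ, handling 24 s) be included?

Yes

Current rate: (0.028×13 + 0.034×26)/(1 + 0.028×9.4 + 0.034×8.8) = 0.7988 kJ/s.
amphipods: E/h = 28/24 = 1.167 kJ/s.
Since 1.167 > R, including amphipods increases the long-run rate.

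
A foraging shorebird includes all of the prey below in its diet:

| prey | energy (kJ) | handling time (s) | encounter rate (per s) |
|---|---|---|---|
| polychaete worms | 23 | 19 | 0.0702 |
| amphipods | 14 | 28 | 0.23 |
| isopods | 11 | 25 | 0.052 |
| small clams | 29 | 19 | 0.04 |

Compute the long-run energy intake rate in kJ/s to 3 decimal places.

R = (0.0702×23 + 0.23×14 + 0.052×11 + 0.04×29) / (1 + 0.0702×19 + 0.23×28 + 0.052×25 + 0.04×19) = 6.567/10.83 = 0.6061 kJ/s.

0.606 kJ/s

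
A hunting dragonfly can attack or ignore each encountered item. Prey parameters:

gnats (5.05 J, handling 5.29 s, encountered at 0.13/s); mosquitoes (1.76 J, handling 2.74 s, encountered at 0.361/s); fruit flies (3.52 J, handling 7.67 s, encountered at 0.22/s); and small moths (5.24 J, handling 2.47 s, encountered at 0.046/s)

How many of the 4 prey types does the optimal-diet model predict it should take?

3

Profitabilities (E/h, J/s): small moths 2.12, gnats 0.955, mosquitoes 0.642, fruit flies 0.459. Add prey in this order while the next type's profitability exceeds the intake rate on those already taken.
Rate on top 1: 0.2164. gnats: 0.955 > 0.2164 → include.
Rate on top 2: 0.4983. mosquitoes: 0.642 > 0.4983 → include.
Rate on top 3: 0.5493. fruit flies: 0.459 < 0.5493 → exclude; stop.
Optimal diet: small moths, gnats, mosquitoes — 3 of 4 types.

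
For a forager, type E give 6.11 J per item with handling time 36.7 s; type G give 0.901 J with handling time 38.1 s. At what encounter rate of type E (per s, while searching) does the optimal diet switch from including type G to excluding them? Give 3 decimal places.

0.005 per s

Drop type G once their profitability E₂/h₂ falls below the rate achievable on type E alone: E₂/h₂ = λE₁/(1 + λh₁).
Solve for λ: λE₁h₂ = E₂(1 + λh₁) → λ(E₁h₂ − E₂h₁) = E₂ → λ = E₂/(E₁h₂ − E₂h₁).
λ = 0.901/(6.11×38.1 − 0.901×36.7) = 0.901/199.7 = 0.004511 per s.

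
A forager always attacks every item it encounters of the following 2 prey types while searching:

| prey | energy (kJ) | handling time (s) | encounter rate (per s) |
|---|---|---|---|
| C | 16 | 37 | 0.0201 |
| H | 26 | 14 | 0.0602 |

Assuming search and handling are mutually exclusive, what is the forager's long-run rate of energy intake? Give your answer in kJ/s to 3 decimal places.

0.729 kJ/s

Energy encountered per unit search time: 0.0201×16 + 0.0602×26 = 1.887 kJ/s.
Handling time per unit search time: 0.0201×37 + 0.0602×14 = 1.587.
Rate = 1.887/(1 + 1.587) = 0.7295 kJ/s.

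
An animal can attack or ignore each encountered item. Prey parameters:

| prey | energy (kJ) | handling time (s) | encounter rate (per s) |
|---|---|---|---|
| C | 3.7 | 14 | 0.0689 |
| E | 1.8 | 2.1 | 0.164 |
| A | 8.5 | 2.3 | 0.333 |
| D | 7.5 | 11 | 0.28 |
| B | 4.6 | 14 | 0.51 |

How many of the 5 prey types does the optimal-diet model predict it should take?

1

Rank by E/h (kJ/s): A 3.7, E 0.857, D 0.682, B 0.329, C 0.264. Include each in turn until the next type's E/h falls below the running intake rate.
Rate on top 1: 1.603. E: 0.857 < 1.603 → exclude; stop.
Optimal diet: A — 1 of 5 types.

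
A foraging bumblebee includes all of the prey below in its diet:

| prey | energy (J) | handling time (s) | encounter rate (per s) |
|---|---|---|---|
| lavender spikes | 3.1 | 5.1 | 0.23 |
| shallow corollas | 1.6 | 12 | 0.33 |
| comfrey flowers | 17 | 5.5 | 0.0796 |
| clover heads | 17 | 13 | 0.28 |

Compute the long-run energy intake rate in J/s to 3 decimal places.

0.720 J/s

R = Σλ_iE_i / (1 + Σλ_ih_i)
Numerator: 0.23×3.1 + 0.33×1.6 + 0.0796×17 + 0.28×17 = 7.354
Denominator: 1 + 0.23×5.1 + 0.33×12 + 0.0796×5.5 + 0.28×13 = 10.21
R = 7.354/10.21 = 0.7202 J/s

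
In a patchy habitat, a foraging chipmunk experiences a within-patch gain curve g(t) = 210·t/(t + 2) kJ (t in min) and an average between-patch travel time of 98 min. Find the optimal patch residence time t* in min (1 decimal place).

14.0 min

Maximise g(t)/(T+t): set derivative to zero → g'(t)(T+t) = g(t).
g'(t) = 210·2/(t + 2)². Setting 210·2/(t+2)² = 210t/[(t+2)(98+t)] gives 2(98+t) = t(t+2), so t² = 2×98 = 196.
t* = √196 = 14 min.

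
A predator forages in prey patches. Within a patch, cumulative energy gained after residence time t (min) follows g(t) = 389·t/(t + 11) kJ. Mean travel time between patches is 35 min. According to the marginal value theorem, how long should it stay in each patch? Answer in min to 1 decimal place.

By the marginal value theorem, leave when the instantaneous gain rate g'(t) equals the habitat-wide average g(t)/(T + t).
g'(t) = 389·11/(t + 11)². Setting 389·11/(t+11)² = 389t/[(t+11)(35+t)] gives 11(35+t) = t(t+11), so t² = 11×35 = 385.
t* = √385 = 19.62 min.

19.6 min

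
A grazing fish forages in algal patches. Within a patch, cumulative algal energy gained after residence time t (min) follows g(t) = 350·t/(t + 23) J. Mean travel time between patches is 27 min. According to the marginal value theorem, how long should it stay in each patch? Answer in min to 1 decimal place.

Optimal t* satisfies g'(t*) = g(t*)/(T + t*).
g'(t) = 350·23/(t + 23)². Setting 350·23/(t+23)² = 350t/[(t+23)(27+t)] gives 23(27+t) = t(t+23), so t² = 23×27 = 621.
t* = √621 = 24.92 min.

24.9 min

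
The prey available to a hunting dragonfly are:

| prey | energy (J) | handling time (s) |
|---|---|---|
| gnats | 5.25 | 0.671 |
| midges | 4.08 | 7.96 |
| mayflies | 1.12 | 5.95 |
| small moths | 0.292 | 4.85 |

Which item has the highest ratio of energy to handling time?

gnats

Profitability E/h (J/s): gnats = 5.25/0.671 = 7.82, midges = 4.08/7.96 = 0.513, mayflies = 1.12/5.95 = 0.188, small moths = 0.292/4.85 = 0.0602.
Ranked: gnats > midges > mayflies > small moths.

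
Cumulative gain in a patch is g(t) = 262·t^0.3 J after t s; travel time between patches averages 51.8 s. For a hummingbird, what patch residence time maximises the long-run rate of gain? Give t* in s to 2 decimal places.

Optimal t* satisfies g'(t*) = g(t*)/(T + t*).
g'(t) = 0.3·262·t^-0.7. Setting 0.3·262·t^-0.7 = 262·t^0.3/(51.8+t) gives 0.3(51.8+t) = t, so 0.70·t = 0.3×51.8.
t* = 0.3×51.8/0.70 = 22.2 s.

22.20 s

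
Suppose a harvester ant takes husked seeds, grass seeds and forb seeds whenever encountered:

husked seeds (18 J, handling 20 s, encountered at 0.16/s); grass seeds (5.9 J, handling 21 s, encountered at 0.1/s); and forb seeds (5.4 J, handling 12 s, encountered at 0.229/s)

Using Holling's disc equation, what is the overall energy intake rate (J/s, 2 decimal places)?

Energy encountered per unit search time: 0.16×18 + 0.1×5.9 + 0.229×5.4 = 4.707 J/s.
Handling time per unit search time: 0.16×20 + 0.1×21 + 0.229×12 = 8.048.
Rate = 4.707/(1 + 8.048) = 0.5202 J/s.

0.52 J/s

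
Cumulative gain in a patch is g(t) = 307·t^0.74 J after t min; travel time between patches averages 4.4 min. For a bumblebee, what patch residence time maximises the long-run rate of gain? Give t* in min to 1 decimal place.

12.5 min

Maximise g(t)/(T+t): set derivative to zero → g'(t)(T+t) = g(t).
g'(t) = 0.74·307·t^-0.26. Setting 0.74·307·t^-0.26 = 307·t^0.74/(4.4+t) gives 0.74(4.4+t) = t, so 0.26·t = 0.74×4.4.
t* = 0.74×4.4/0.26 = 12.52 min.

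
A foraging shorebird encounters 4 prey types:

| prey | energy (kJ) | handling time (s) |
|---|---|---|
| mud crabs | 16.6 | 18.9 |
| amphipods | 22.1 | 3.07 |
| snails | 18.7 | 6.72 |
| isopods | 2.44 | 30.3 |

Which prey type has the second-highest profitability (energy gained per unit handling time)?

snails

Profitability E/h (kJ/s): mud crabs = 16.6/18.9 = 0.878, amphipods = 22.1/3.07 = 7.2, snails = 18.7/6.72 = 2.78, isopods = 2.44/30.3 = 0.0805.
Ranked: amphipods > snails > mud crabs > isopods.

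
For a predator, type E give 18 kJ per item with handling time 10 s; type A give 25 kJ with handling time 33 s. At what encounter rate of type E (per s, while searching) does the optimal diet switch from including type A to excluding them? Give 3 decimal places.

0.073 per s

Drop type A once their profitability E₂/h₂ falls below the rate achievable on type E alone: E₂/h₂ = λE₁/(1 + λh₁).
Solve for λ: λE₁h₂ = E₂(1 + λh₁) → λ(E₁h₂ − E₂h₁) = E₂ → λ = E₂/(E₁h₂ − E₂h₁).
λ = 25/(18×33 − 25×10) = 25/344 = 0.07267 per s.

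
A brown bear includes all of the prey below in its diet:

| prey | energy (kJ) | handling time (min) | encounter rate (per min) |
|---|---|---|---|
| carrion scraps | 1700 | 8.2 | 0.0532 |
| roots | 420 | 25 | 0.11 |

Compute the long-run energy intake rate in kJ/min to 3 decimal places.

32.640 kJ/min

R = Σλ_iE_i / (1 + Σλ_ih_i)
Numerator: 0.0532×1700 + 0.11×420 = 136.6
Denominator: 1 + 0.0532×8.2 + 0.11×25 = 4.186
R = 136.6/4.186 = 32.64 kJ/min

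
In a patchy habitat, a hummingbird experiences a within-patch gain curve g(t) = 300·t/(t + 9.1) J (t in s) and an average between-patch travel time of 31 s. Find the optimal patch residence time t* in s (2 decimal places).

16.80 s

By the marginal value theorem, leave when the instantaneous gain rate g'(t) equals the habitat-wide average g(t)/(T + t).
g'(t) = 300·9.1/(t + 9.1)². Setting 300·9.1/(t+9.1)² = 300t/[(t+9.1)(31+t)] gives 9.1(31+t) = t(t+9.1), so t² = 9.1×31 = 282.1.
t* = √282.1 = 16.8 s.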